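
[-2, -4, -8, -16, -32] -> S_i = -2*2^i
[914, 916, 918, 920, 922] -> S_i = 914 + 2*i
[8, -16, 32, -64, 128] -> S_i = 8*-2^i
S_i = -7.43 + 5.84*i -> [-7.43, -1.59, 4.25, 10.09, 15.93]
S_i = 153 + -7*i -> [153, 146, 139, 132, 125]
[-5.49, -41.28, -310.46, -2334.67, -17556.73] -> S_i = -5.49*7.52^i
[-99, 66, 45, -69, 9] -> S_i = Random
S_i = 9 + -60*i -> [9, -51, -111, -171, -231]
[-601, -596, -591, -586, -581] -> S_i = -601 + 5*i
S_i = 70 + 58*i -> [70, 128, 186, 244, 302]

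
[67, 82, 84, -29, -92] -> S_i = Random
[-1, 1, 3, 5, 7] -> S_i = -1 + 2*i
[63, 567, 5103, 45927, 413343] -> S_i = 63*9^i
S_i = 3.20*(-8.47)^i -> [3.2, -27.1, 229.57, -1944.47, 16469.62]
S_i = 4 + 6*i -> [4, 10, 16, 22, 28]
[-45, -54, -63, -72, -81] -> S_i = -45 + -9*i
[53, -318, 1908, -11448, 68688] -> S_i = 53*-6^i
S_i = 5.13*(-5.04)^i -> [5.13, -25.86, 130.31, -656.76, 3310.09]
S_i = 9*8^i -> [9, 72, 576, 4608, 36864]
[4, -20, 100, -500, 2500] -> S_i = 4*-5^i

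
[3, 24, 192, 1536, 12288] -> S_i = 3*8^i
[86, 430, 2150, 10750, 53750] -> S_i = 86*5^i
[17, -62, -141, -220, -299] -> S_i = 17 + -79*i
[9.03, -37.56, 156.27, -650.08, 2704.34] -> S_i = 9.03*(-4.16)^i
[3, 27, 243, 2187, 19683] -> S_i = 3*9^i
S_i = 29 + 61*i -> [29, 90, 151, 212, 273]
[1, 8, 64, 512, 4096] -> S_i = 1*8^i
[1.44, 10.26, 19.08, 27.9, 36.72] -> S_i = 1.44 + 8.82*i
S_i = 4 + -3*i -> [4, 1, -2, -5, -8]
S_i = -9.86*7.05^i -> [-9.86, -69.51, -490.07, -3454.97, -24357.54]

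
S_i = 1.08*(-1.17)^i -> [1.08, -1.26, 1.48, -1.73, 2.02]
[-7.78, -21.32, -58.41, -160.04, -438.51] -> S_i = -7.78*2.74^i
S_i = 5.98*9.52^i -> [5.98, 56.93, 541.97, 5159.55, 49118.94]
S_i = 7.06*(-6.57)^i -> [7.06, -46.38, 304.74, -2002.17, 13154.25]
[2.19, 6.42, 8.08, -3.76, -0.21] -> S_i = Random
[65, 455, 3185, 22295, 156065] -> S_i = 65*7^i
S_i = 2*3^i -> [2, 6, 18, 54, 162]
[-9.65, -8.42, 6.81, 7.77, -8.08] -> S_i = Random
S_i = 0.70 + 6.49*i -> [0.7, 7.19, 13.68, 20.17, 26.66]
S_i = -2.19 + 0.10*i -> [-2.19, -2.09, -1.99, -1.89, -1.79]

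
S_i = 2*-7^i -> [2, -14, 98, -686, 4802]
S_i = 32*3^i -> [32, 96, 288, 864, 2592]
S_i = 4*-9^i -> [4, -36, 324, -2916, 26244]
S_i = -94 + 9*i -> [-94, -85, -76, -67, -58]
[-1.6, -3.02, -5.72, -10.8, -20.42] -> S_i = -1.60*1.89^i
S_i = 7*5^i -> [7, 35, 175, 875, 4375]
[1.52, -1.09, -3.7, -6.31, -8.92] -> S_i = 1.52 + -2.61*i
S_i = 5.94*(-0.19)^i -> [5.94, -1.13, 0.21, -0.04, 0.01]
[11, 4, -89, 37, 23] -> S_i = Random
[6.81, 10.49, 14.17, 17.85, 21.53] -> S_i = 6.81 + 3.68*i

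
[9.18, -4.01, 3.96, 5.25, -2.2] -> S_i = Random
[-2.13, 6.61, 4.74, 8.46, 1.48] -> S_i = Random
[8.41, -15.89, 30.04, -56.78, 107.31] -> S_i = 8.41*(-1.89)^i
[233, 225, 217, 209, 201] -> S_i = 233 + -8*i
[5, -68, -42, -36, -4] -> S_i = Random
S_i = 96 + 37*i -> [96, 133, 170, 207, 244]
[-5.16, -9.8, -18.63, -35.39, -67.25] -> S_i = -5.16*1.90^i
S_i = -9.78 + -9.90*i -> [-9.78, -19.68, -29.58, -39.48, -49.38]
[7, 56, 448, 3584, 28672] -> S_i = 7*8^i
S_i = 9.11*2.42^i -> [9.11, 22.05, 53.35, 129.11, 312.45]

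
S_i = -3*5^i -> [-3, -15, -75, -375, -1875]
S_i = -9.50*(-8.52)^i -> [-9.5, 80.94, -689.61, 5875.47, -50058.98]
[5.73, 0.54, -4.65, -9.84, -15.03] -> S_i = 5.73 + -5.19*i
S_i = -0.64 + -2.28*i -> [-0.64, -2.92, -5.2, -7.48, -9.76]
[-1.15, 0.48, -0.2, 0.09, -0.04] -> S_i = -1.15*(-0.42)^i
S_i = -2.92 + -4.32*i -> [-2.92, -7.24, -11.56, -15.88, -20.2]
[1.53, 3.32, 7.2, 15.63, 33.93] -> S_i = 1.53*2.17^i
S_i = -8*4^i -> [-8, -32, -128, -512, -2048]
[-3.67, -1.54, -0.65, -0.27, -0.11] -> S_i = -3.67*0.42^i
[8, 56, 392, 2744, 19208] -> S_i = 8*7^i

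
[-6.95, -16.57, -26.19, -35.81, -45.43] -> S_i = -6.95 + -9.62*i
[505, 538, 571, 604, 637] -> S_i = 505 + 33*i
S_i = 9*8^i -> [9, 72, 576, 4608, 36864]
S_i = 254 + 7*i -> [254, 261, 268, 275, 282]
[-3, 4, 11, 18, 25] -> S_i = -3 + 7*i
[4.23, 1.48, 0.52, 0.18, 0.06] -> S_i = 4.23*0.35^i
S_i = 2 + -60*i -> [2, -58, -118, -178, -238]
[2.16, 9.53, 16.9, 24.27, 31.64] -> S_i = 2.16 + 7.37*i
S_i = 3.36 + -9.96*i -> [3.36, -6.6, -16.56, -26.52, -36.48]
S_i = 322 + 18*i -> [322, 340, 358, 376, 394]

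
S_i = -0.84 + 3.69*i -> [-0.84, 2.85, 6.54, 10.23, 13.92]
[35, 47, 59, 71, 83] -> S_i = 35 + 12*i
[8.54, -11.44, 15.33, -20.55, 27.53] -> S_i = 8.54*(-1.34)^i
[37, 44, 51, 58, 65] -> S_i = 37 + 7*i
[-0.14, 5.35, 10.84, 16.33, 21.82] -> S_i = -0.14 + 5.49*i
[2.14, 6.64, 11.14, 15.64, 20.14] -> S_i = 2.14 + 4.50*i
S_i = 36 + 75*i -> [36, 111, 186, 261, 336]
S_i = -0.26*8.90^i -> [-0.26, -2.31, -20.59, -183.29, -1631.3]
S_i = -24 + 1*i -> [-24, -23, -22, -21, -20]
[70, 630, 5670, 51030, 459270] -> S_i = 70*9^i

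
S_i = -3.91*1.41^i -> [-3.91, -5.51, -7.77, -10.96, -15.45]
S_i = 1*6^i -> [1, 6, 36, 216, 1296]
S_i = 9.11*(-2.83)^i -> [9.11, -25.78, 72.96, -206.48, 584.34]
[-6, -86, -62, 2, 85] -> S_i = Random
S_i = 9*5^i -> [9, 45, 225, 1125, 5625]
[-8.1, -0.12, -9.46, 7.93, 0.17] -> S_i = Random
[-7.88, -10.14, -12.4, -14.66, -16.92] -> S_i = -7.88 + -2.26*i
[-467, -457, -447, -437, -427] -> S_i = -467 + 10*i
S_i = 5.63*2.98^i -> [5.63, 16.78, 50.0, 148.99, 443.99]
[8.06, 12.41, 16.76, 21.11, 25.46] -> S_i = 8.06 + 4.35*i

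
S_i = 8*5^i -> [8, 40, 200, 1000, 5000]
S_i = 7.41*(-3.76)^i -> [7.41, -27.86, 104.76, -393.9, 1481.05]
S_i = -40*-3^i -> [-40, 120, -360, 1080, -3240]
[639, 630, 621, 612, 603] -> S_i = 639 + -9*i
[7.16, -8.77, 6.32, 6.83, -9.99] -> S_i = Random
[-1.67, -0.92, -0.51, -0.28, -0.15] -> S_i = -1.67*0.55^i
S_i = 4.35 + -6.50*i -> [4.35, -2.15, -8.65, -15.15, -21.65]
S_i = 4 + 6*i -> [4, 10, 16, 22, 28]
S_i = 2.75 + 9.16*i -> [2.75, 11.91, 21.07, 30.23, 39.39]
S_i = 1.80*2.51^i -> [1.8, 4.52, 11.34, 28.46, 71.44]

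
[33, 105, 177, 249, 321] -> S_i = 33 + 72*i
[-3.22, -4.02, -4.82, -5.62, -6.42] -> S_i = -3.22 + -0.80*i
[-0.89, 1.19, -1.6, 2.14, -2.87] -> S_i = -0.89*(-1.34)^i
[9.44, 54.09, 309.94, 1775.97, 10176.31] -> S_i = 9.44*5.73^i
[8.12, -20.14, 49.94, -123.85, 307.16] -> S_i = 8.12*(-2.48)^i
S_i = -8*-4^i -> [-8, 32, -128, 512, -2048]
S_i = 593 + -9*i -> [593, 584, 575, 566, 557]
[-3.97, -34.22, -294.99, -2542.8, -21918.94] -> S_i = -3.97*8.62^i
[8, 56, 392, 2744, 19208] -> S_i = 8*7^i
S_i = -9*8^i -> [-9, -72, -576, -4608, -36864]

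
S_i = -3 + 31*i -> [-3, 28, 59, 90, 121]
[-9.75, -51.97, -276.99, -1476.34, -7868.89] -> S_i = -9.75*5.33^i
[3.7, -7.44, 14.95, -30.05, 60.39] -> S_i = 3.70*(-2.01)^i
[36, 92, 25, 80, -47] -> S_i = Random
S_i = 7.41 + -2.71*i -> [7.41, 4.7, 1.99, -0.72, -3.43]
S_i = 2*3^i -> [2, 6, 18, 54, 162]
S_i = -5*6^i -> [-5, -30, -180, -1080, -6480]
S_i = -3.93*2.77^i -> [-3.93, -10.89, -30.15, -83.53, -231.37]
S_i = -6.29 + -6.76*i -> [-6.29, -13.05, -19.81, -26.57, -33.33]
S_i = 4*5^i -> [4, 20, 100, 500, 2500]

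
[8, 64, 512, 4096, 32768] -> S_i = 8*8^i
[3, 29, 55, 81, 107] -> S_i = 3 + 26*i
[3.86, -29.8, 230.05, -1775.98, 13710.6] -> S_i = 3.86*(-7.72)^i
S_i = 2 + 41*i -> [2, 43, 84, 125, 166]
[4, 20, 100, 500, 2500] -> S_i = 4*5^i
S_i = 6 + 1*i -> [6, 7, 8, 9, 10]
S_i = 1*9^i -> [1, 9, 81, 729, 6561]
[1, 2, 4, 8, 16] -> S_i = 1*2^i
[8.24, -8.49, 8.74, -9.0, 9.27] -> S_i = 8.24*(-1.03)^i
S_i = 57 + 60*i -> [57, 117, 177, 237, 297]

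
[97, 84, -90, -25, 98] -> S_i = Random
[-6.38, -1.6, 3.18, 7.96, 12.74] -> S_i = -6.38 + 4.78*i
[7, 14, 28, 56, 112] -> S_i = 7*2^i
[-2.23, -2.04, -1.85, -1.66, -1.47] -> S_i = -2.23 + 0.19*i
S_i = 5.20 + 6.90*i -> [5.2, 12.1, 19.0, 25.9, 32.8]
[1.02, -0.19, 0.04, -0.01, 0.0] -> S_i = 1.02*(-0.19)^i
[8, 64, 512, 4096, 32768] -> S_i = 8*8^i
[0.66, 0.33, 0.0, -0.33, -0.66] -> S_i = 0.66 + -0.33*i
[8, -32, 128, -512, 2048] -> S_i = 8*-4^i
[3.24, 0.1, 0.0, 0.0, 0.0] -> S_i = 3.24*0.03^i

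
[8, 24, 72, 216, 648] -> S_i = 8*3^i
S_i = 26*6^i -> [26, 156, 936, 5616, 33696]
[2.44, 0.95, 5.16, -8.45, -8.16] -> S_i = Random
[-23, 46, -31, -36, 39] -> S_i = Random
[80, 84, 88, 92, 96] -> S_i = 80 + 4*i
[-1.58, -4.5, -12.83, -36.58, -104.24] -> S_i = -1.58*2.85^i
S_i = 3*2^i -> [3, 6, 12, 24, 48]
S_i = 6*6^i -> [6, 36, 216, 1296, 7776]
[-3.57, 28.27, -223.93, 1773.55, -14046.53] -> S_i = -3.57*(-7.92)^i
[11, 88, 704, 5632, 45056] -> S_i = 11*8^i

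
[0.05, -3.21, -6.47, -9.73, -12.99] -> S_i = 0.05 + -3.26*i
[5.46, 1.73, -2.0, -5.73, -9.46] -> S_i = 5.46 + -3.73*i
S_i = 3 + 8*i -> [3, 11, 19, 27, 35]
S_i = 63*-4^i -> [63, -252, 1008, -4032, 16128]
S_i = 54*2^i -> [54, 108, 216, 432, 864]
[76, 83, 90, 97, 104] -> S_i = 76 + 7*i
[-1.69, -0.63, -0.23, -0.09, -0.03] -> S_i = -1.69*0.37^i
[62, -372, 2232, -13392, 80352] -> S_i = 62*-6^i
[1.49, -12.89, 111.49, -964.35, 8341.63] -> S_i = 1.49*(-8.65)^i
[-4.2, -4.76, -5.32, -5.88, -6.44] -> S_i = -4.20 + -0.56*i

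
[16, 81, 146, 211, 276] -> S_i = 16 + 65*i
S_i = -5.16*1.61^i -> [-5.16, -8.31, -13.38, -21.53, -34.67]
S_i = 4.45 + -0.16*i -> [4.45, 4.29, 4.13, 3.97, 3.81]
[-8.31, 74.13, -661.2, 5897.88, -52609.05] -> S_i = -8.31*(-8.92)^i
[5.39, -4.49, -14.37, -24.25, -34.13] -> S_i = 5.39 + -9.88*i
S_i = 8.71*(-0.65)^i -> [8.71, -5.66, 3.68, -2.39, 1.55]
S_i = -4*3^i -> [-4, -12, -36, -108, -324]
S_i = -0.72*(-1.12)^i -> [-0.72, 0.81, -0.9, 1.01, -1.13]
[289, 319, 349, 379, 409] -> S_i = 289 + 30*i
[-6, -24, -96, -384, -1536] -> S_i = -6*4^i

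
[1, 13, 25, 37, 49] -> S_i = 1 + 12*i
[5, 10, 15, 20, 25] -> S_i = 5 + 5*i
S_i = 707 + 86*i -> [707, 793, 879, 965, 1051]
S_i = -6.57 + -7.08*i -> [-6.57, -13.65, -20.73, -27.81, -34.89]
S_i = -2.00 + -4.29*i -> [-2.0, -6.29, -10.58, -14.87, -19.16]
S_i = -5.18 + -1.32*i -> [-5.18, -6.5, -7.82, -9.14, -10.46]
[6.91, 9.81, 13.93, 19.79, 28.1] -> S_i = 6.91*1.42^i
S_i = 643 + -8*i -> [643, 635, 627, 619, 611]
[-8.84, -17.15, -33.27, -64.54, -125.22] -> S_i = -8.84*1.94^i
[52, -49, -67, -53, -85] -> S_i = Random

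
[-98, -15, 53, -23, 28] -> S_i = Random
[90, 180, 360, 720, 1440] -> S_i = 90*2^i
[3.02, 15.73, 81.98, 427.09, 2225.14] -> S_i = 3.02*5.21^i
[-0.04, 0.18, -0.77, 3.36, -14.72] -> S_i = -0.04*(-4.38)^i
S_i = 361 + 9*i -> [361, 370, 379, 388, 397]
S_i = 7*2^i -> [7, 14, 28, 56, 112]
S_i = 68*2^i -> [68, 136, 272, 544, 1088]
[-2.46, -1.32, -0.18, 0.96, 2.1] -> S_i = -2.46 + 1.14*i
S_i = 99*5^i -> [99, 495, 2475, 12375, 61875]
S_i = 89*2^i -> [89, 178, 356, 712, 1424]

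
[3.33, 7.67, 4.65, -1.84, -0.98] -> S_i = Random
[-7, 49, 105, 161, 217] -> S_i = -7 + 56*i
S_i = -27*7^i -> [-27, -189, -1323, -9261, -64827]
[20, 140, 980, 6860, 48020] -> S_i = 20*7^i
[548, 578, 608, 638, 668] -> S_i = 548 + 30*i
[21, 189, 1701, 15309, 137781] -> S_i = 21*9^i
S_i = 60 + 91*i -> [60, 151, 242, 333, 424]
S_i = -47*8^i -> [-47, -376, -3008, -24064, -192512]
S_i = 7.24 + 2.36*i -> [7.24, 9.6, 11.96, 14.32, 16.68]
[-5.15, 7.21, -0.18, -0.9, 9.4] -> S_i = Random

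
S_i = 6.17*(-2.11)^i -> [6.17, -13.02, 27.47, -57.96, 122.3]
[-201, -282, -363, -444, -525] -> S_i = -201 + -81*i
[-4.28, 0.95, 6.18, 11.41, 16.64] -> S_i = -4.28 + 5.23*i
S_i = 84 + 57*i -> [84, 141, 198, 255, 312]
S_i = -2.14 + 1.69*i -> [-2.14, -0.45, 1.24, 2.93, 4.62]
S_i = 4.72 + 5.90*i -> [4.72, 10.62, 16.52, 22.42, 28.32]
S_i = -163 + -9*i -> [-163, -172, -181, -190, -199]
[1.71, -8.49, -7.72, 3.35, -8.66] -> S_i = Random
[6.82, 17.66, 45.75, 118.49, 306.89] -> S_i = 6.82*2.59^i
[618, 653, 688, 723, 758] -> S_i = 618 + 35*i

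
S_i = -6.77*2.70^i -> [-6.77, -18.28, -49.35, -133.25, -359.79]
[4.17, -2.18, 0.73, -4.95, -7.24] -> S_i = Random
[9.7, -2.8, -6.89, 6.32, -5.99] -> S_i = Random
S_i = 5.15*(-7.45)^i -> [5.15, -38.37, 285.84, -2129.49, 15864.72]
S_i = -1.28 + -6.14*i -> [-1.28, -7.42, -13.56, -19.7, -25.84]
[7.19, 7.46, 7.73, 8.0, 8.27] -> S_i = 7.19 + 0.27*i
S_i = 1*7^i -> [1, 7, 49, 343, 2401]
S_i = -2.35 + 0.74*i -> [-2.35, -1.61, -0.87, -0.13, 0.61]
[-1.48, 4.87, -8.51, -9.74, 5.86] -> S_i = Random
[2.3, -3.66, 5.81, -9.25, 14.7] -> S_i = 2.30*(-1.59)^i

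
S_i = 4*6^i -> [4, 24, 144, 864, 5184]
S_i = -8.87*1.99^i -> [-8.87, -17.65, -35.13, -69.9, -139.1]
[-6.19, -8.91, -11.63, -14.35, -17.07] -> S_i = -6.19 + -2.72*i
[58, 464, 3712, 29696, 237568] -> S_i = 58*8^i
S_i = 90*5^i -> [90, 450, 2250, 11250, 56250]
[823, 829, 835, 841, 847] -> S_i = 823 + 6*i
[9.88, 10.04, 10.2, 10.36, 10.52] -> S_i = 9.88 + 0.16*i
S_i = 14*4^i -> [14, 56, 224, 896, 3584]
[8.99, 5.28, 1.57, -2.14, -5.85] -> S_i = 8.99 + -3.71*i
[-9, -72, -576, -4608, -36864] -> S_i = -9*8^i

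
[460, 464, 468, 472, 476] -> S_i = 460 + 4*i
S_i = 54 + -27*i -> [54, 27, 0, -27, -54]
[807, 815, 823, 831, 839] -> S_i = 807 + 8*i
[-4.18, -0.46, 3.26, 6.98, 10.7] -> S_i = -4.18 + 3.72*i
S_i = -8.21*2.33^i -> [-8.21, -19.13, -44.57, -103.85, -241.97]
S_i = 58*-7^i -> [58, -406, 2842, -19894, 139258]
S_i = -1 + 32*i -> [-1, 31, 63, 95, 127]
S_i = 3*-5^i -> [3, -15, 75, -375, 1875]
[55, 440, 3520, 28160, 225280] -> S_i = 55*8^i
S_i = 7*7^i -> [7, 49, 343, 2401, 16807]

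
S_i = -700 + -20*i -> [-700, -720, -740, -760, -780]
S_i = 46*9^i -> [46, 414, 3726, 33534, 301806]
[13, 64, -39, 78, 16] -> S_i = Random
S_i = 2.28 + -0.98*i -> [2.28, 1.3, 0.32, -0.66, -1.64]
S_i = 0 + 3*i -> [0, 3, 6, 9, 12]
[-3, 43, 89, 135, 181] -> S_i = -3 + 46*i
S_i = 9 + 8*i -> [9, 17, 25, 33, 41]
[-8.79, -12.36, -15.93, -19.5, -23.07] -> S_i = -8.79 + -3.57*i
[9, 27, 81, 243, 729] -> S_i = 9*3^i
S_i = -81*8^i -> [-81, -648, -5184, -41472, -331776]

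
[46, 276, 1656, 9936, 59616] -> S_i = 46*6^i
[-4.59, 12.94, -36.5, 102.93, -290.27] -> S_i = -4.59*(-2.82)^i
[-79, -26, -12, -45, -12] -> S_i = Random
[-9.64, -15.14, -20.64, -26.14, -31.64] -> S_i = -9.64 + -5.50*i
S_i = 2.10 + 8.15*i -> [2.1, 10.25, 18.4, 26.55, 34.7]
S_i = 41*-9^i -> [41, -369, 3321, -29889, 269001]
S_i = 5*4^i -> [5, 20, 80, 320, 1280]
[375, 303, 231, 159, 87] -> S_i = 375 + -72*i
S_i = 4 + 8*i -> [4, 12, 20, 28, 36]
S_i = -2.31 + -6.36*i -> [-2.31, -8.67, -15.03, -21.39, -27.75]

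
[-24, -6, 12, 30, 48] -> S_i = -24 + 18*i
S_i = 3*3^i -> [3, 9, 27, 81, 243]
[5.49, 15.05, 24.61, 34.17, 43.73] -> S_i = 5.49 + 9.56*i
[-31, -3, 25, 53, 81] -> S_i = -31 + 28*i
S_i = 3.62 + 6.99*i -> [3.62, 10.61, 17.6, 24.59, 31.58]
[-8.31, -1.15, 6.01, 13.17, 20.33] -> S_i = -8.31 + 7.16*i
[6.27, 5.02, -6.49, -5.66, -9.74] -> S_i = Random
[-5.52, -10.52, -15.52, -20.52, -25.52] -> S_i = -5.52 + -5.00*i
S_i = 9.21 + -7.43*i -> [9.21, 1.78, -5.65, -13.08, -20.51]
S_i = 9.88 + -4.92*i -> [9.88, 4.96, 0.04, -4.88, -9.8]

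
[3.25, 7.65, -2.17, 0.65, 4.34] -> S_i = Random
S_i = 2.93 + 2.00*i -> [2.93, 4.93, 6.93, 8.93, 10.93]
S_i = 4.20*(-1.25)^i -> [4.2, -5.25, 6.56, -8.2, 10.25]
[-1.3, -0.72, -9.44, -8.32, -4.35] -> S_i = Random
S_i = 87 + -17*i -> [87, 70, 53, 36, 19]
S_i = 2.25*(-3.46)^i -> [2.25, -7.78, 26.94, -93.2, 322.47]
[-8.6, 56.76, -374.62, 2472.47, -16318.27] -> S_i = -8.60*(-6.60)^i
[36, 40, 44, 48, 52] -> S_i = 36 + 4*i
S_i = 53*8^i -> [53, 424, 3392, 27136, 217088]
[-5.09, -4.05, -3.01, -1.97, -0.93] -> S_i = -5.09 + 1.04*i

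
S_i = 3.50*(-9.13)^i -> [3.5, -31.96, 291.75, -2663.67, 24319.3]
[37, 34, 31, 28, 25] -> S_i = 37 + -3*i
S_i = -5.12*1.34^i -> [-5.12, -6.86, -9.19, -12.32, -16.51]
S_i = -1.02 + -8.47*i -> [-1.02, -9.49, -17.96, -26.43, -34.9]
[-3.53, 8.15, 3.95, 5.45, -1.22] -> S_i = Random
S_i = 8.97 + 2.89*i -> [8.97, 11.86, 14.75, 17.64, 20.53]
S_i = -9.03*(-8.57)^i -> [-9.03, 77.39, -663.21, 5683.69, -48709.2]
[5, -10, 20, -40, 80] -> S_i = 5*-2^i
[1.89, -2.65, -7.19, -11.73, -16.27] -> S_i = 1.89 + -4.54*i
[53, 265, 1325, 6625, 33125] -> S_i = 53*5^i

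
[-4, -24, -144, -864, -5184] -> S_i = -4*6^i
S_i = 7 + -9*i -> [7, -2, -11, -20, -29]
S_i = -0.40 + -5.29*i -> [-0.4, -5.69, -10.98, -16.27, -21.56]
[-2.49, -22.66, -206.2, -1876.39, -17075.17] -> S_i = -2.49*9.10^i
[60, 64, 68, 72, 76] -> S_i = 60 + 4*i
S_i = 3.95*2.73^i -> [3.95, 10.78, 29.44, 80.37, 219.41]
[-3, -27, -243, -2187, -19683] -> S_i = -3*9^i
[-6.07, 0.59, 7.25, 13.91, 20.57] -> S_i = -6.07 + 6.66*i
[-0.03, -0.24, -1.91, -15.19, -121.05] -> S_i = -0.03*7.97^i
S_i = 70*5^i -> [70, 350, 1750, 8750, 43750]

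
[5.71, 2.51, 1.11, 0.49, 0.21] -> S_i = 5.71*0.44^i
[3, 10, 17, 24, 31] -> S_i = 3 + 7*i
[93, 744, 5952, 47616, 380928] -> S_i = 93*8^i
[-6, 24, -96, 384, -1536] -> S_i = -6*-4^i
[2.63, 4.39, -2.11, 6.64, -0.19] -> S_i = Random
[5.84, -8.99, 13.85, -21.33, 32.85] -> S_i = 5.84*(-1.54)^i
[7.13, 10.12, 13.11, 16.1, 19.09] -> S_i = 7.13 + 2.99*i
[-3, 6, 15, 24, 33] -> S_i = -3 + 9*i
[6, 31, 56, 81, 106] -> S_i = 6 + 25*i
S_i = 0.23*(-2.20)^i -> [0.23, -0.51, 1.11, -2.45, 5.39]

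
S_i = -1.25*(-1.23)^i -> [-1.25, 1.54, -1.89, 2.33, -2.86]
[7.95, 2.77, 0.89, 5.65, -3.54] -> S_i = Random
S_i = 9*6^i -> [9, 54, 324, 1944, 11664]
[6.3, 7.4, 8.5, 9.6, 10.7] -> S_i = 6.30 + 1.10*i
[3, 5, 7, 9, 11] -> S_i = 3 + 2*i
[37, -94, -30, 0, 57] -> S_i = Random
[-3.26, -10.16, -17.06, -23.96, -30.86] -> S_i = -3.26 + -6.90*i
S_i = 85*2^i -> [85, 170, 340, 680, 1360]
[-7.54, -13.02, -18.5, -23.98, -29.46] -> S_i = -7.54 + -5.48*i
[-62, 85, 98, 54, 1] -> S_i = Random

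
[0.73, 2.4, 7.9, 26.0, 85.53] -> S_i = 0.73*3.29^i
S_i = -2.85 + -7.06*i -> [-2.85, -9.91, -16.97, -24.03, -31.09]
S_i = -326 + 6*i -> [-326, -320, -314, -308, -302]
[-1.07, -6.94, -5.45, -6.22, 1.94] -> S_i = Random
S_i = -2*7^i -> [-2, -14, -98, -686, -4802]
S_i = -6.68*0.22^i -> [-6.68, -1.47, -0.32, -0.07, -0.02]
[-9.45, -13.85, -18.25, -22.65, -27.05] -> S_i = -9.45 + -4.40*i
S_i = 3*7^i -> [3, 21, 147, 1029, 7203]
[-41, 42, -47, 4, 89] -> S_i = Random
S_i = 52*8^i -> [52, 416, 3328, 26624, 212992]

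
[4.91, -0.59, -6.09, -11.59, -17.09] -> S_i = 4.91 + -5.50*i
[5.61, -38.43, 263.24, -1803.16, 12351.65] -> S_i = 5.61*(-6.85)^i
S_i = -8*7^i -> [-8, -56, -392, -2744, -19208]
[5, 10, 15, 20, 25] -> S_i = 5 + 5*i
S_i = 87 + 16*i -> [87, 103, 119, 135, 151]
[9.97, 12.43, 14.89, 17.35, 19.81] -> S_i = 9.97 + 2.46*i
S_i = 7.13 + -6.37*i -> [7.13, 0.76, -5.61, -11.98, -18.35]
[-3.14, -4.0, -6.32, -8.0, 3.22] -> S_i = Random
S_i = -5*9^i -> [-5, -45, -405, -3645, -32805]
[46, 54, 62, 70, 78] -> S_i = 46 + 8*i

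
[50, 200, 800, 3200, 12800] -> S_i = 50*4^i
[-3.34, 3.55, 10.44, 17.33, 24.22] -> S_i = -3.34 + 6.89*i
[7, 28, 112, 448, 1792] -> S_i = 7*4^i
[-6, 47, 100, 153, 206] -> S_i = -6 + 53*i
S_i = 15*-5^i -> [15, -75, 375, -1875, 9375]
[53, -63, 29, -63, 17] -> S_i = Random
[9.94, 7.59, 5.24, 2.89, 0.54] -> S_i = 9.94 + -2.35*i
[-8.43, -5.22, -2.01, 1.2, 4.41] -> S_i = -8.43 + 3.21*i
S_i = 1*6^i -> [1, 6, 36, 216, 1296]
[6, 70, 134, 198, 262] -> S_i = 6 + 64*i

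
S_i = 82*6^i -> [82, 492, 2952, 17712, 106272]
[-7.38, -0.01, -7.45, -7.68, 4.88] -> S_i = Random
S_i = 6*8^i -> [6, 48, 384, 3072, 24576]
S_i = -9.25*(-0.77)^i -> [-9.25, 7.12, -5.48, 4.22, -3.25]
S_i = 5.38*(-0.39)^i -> [5.38, -2.1, 0.82, -0.32, 0.12]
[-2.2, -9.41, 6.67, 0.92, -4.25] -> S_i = Random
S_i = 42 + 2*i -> [42, 44, 46, 48, 50]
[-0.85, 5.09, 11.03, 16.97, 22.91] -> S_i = -0.85 + 5.94*i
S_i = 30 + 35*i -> [30, 65, 100, 135, 170]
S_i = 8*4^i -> [8, 32, 128, 512, 2048]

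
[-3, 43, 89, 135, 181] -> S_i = -3 + 46*i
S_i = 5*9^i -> [5, 45, 405, 3645, 32805]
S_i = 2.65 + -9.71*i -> [2.65, -7.06, -16.77, -26.48, -36.19]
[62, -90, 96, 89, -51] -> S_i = Random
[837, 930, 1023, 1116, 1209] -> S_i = 837 + 93*i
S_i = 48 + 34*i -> [48, 82, 116, 150, 184]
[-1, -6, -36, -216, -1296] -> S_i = -1*6^i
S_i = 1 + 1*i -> [1, 2, 3, 4, 5]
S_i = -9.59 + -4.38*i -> [-9.59, -13.97, -18.35, -22.73, -27.11]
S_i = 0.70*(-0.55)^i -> [0.7, -0.38, 0.21, -0.12, 0.06]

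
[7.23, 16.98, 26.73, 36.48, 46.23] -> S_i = 7.23 + 9.75*i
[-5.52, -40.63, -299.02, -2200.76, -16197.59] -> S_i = -5.52*7.36^i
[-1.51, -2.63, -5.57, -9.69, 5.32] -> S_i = Random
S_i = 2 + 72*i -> [2, 74, 146, 218, 290]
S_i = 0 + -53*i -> [0, -53, -106, -159, -212]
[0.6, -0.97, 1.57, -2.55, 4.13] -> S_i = 0.60*(-1.62)^i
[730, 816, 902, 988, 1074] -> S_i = 730 + 86*i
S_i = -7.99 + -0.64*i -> [-7.99, -8.63, -9.27, -9.91, -10.55]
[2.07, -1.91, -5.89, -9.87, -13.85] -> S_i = 2.07 + -3.98*i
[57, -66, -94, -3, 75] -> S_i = Random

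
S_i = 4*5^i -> [4, 20, 100, 500, 2500]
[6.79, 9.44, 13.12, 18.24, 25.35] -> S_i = 6.79*1.39^i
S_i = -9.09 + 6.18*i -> [-9.09, -2.91, 3.27, 9.45, 15.63]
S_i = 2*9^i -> [2, 18, 162, 1458, 13122]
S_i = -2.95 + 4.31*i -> [-2.95, 1.36, 5.67, 9.98, 14.29]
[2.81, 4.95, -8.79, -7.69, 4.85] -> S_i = Random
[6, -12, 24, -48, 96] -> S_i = 6*-2^i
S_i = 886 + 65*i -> [886, 951, 1016, 1081, 1146]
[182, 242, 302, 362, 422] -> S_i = 182 + 60*i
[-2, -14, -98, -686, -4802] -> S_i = -2*7^i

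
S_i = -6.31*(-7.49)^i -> [-6.31, 47.26, -353.99, 2651.4, -19858.97]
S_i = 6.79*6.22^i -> [6.79, 42.23, 262.69, 1633.96, 10163.22]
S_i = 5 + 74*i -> [5, 79, 153, 227, 301]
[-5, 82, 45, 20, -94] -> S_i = Random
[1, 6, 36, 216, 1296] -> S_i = 1*6^i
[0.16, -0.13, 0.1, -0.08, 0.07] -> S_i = 0.16*(-0.80)^i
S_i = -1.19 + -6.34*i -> [-1.19, -7.53, -13.87, -20.21, -26.55]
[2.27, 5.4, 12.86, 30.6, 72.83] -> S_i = 2.27*2.38^i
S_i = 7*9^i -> [7, 63, 567, 5103, 45927]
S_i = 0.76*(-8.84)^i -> [0.76, -6.72, 59.39, -525.01, 4641.12]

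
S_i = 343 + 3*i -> [343, 346, 349, 352, 355]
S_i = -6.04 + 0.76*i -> [-6.04, -5.28, -4.52, -3.76, -3.0]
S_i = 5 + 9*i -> [5, 14, 23, 32, 41]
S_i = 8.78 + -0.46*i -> [8.78, 8.32, 7.86, 7.4, 6.94]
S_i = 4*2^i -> [4, 8, 16, 32, 64]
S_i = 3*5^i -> [3, 15, 75, 375, 1875]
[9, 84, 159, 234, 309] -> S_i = 9 + 75*i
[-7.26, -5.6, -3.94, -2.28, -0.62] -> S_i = -7.26 + 1.66*i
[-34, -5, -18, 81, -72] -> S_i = Random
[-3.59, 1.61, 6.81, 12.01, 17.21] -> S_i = -3.59 + 5.20*i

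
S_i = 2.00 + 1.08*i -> [2.0, 3.08, 4.16, 5.24, 6.32]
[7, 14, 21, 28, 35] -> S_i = 7 + 7*i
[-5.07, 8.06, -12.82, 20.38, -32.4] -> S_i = -5.07*(-1.59)^i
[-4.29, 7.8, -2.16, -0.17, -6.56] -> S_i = Random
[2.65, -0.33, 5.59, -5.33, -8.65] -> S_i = Random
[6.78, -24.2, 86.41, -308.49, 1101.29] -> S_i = 6.78*(-3.57)^i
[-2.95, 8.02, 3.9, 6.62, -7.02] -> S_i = Random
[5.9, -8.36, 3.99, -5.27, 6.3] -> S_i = Random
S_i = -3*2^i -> [-3, -6, -12, -24, -48]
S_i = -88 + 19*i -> [-88, -69, -50, -31, -12]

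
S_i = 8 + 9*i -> [8, 17, 26, 35, 44]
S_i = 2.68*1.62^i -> [2.68, 4.34, 7.03, 11.39, 18.46]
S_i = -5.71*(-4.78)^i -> [-5.71, 27.29, -130.46, 623.62, -2980.9]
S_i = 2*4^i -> [2, 8, 32, 128, 512]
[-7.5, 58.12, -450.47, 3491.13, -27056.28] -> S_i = -7.50*(-7.75)^i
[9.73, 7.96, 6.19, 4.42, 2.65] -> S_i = 9.73 + -1.77*i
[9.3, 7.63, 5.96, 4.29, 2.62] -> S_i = 9.30 + -1.67*i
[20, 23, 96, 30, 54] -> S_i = Random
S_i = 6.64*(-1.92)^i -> [6.64, -12.75, 24.48, -47.0, 90.23]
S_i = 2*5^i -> [2, 10, 50, 250, 1250]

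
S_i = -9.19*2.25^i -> [-9.19, -20.68, -46.52, -104.68, -235.53]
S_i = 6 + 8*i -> [6, 14, 22, 30, 38]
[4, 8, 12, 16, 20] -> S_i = 4 + 4*i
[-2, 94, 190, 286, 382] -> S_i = -2 + 96*i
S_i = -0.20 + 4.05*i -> [-0.2, 3.85, 7.9, 11.95, 16.0]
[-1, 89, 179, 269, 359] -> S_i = -1 + 90*i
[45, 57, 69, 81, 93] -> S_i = 45 + 12*i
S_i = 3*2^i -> [3, 6, 12, 24, 48]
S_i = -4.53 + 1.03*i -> [-4.53, -3.5, -2.47, -1.44, -0.41]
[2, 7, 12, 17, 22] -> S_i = 2 + 5*i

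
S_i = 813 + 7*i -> [813, 820, 827, 834, 841]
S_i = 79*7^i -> [79, 553, 3871, 27097, 189679]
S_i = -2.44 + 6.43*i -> [-2.44, 3.99, 10.42, 16.85, 23.28]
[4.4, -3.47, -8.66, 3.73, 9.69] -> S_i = Random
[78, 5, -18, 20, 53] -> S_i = Random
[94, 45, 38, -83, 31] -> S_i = Random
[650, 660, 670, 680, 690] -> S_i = 650 + 10*i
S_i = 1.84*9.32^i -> [1.84, 17.15, 159.83, 1489.59, 13882.94]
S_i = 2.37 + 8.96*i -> [2.37, 11.33, 20.29, 29.25, 38.21]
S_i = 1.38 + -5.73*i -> [1.38, -4.35, -10.08, -15.81, -21.54]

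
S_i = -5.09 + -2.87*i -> [-5.09, -7.96, -10.83, -13.7, -16.57]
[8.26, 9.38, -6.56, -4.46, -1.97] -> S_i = Random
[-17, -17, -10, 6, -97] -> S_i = Random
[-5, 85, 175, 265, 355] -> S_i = -5 + 90*i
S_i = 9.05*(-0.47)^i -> [9.05, -4.25, 2.0, -0.94, 0.44]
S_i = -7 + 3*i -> [-7, -4, -1, 2, 5]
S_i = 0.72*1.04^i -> [0.72, 0.75, 0.78, 0.81, 0.84]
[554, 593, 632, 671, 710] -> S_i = 554 + 39*i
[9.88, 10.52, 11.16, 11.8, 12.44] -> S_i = 9.88 + 0.64*i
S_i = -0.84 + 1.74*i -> [-0.84, 0.9, 2.64, 4.38, 6.12]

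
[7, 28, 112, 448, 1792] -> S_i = 7*4^i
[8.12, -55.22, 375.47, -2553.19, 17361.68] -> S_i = 8.12*(-6.80)^i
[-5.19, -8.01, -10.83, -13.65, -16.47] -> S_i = -5.19 + -2.82*i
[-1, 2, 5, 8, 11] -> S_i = -1 + 3*i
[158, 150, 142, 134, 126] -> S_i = 158 + -8*i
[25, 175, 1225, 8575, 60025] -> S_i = 25*7^i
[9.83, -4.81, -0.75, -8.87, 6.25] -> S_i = Random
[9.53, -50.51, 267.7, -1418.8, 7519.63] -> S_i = 9.53*(-5.30)^i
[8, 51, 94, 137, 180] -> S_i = 8 + 43*i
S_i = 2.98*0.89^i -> [2.98, 2.65, 2.36, 2.1, 1.87]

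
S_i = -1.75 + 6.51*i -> [-1.75, 4.76, 11.27, 17.78, 24.29]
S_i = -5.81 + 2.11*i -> [-5.81, -3.7, -1.59, 0.52, 2.63]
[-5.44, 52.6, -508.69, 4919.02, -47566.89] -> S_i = -5.44*(-9.67)^i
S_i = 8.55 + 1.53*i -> [8.55, 10.08, 11.61, 13.14, 14.67]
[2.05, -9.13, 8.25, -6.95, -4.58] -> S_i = Random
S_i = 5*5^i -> [5, 25, 125, 625, 3125]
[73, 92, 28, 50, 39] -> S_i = Random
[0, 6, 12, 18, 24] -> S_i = 0 + 6*i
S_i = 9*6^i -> [9, 54, 324, 1944, 11664]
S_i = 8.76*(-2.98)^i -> [8.76, -26.1, 77.79, -231.82, 690.83]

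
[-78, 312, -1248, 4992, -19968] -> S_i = -78*-4^i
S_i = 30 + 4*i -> [30, 34, 38, 42, 46]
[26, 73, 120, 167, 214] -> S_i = 26 + 47*i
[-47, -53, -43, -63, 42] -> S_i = Random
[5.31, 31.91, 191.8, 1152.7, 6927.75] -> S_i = 5.31*6.01^i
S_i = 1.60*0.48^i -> [1.6, 0.77, 0.37, 0.18, 0.08]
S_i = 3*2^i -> [3, 6, 12, 24, 48]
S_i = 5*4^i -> [5, 20, 80, 320, 1280]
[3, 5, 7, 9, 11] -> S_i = 3 + 2*i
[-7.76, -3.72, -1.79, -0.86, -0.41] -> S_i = -7.76*0.48^i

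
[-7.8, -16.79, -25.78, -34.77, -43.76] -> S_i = -7.80 + -8.99*i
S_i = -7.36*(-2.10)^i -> [-7.36, 15.46, -32.46, 68.16, -143.14]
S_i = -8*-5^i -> [-8, 40, -200, 1000, -5000]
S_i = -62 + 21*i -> [-62, -41, -20, 1, 22]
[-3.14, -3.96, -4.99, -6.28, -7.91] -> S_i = -3.14*1.26^i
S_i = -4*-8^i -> [-4, 32, -256, 2048, -16384]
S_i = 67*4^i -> [67, 268, 1072, 4288, 17152]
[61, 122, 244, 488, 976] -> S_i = 61*2^i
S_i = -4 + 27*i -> [-4, 23, 50, 77, 104]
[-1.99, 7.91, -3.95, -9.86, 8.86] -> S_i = Random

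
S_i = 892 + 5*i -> [892, 897, 902, 907, 912]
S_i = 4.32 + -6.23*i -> [4.32, -1.91, -8.14, -14.37, -20.6]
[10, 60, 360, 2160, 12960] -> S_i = 10*6^i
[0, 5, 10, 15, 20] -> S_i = 0 + 5*i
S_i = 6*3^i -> [6, 18, 54, 162, 486]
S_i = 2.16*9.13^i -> [2.16, 19.72, 180.05, 1643.86, 15008.49]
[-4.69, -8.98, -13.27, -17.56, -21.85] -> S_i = -4.69 + -4.29*i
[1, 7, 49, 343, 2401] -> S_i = 1*7^i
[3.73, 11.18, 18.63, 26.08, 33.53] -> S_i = 3.73 + 7.45*i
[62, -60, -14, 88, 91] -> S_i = Random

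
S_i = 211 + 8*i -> [211, 219, 227, 235, 243]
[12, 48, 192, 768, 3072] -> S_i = 12*4^i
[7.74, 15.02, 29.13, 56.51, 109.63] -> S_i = 7.74*1.94^i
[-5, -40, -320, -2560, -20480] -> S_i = -5*8^i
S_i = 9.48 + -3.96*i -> [9.48, 5.52, 1.56, -2.4, -6.36]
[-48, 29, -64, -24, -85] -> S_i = Random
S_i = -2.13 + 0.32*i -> [-2.13, -1.81, -1.49, -1.17, -0.85]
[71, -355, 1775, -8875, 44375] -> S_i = 71*-5^i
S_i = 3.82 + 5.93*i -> [3.82, 9.75, 15.68, 21.61, 27.54]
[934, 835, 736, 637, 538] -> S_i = 934 + -99*i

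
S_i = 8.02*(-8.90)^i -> [8.02, -71.38, 635.26, -5653.85, 50319.28]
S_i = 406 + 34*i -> [406, 440, 474, 508, 542]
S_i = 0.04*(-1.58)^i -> [0.04, -0.06, 0.1, -0.16, 0.25]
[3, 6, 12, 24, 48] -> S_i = 3*2^i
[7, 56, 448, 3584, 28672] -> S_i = 7*8^i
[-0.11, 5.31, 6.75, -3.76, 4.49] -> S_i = Random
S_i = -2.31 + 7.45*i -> [-2.31, 5.14, 12.59, 20.04, 27.49]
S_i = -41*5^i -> [-41, -205, -1025, -5125, -25625]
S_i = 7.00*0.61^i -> [7.0, 4.27, 2.6, 1.59, 0.97]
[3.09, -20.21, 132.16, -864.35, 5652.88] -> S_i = 3.09*(-6.54)^i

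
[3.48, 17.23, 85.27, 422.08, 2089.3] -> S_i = 3.48*4.95^i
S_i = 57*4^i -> [57, 228, 912, 3648, 14592]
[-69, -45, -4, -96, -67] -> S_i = Random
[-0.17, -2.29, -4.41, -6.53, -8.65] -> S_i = -0.17 + -2.12*i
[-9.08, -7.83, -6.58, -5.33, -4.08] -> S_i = -9.08 + 1.25*i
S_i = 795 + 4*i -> [795, 799, 803, 807, 811]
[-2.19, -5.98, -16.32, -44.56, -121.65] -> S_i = -2.19*2.73^i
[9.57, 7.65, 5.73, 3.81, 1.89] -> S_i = 9.57 + -1.92*i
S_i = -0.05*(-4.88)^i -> [-0.05, 0.24, -1.19, 5.81, -28.36]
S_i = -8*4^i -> [-8, -32, -128, -512, -2048]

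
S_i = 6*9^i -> [6, 54, 486, 4374, 39366]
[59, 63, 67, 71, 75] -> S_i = 59 + 4*i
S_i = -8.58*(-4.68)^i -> [-8.58, 40.15, -187.92, 879.48, -4115.96]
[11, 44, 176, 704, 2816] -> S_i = 11*4^i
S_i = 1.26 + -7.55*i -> [1.26, -6.29, -13.84, -21.39, -28.94]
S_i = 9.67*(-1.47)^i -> [9.67, -14.21, 20.9, -30.72, 45.15]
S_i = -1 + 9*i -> [-1, 8, 17, 26, 35]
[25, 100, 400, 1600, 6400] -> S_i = 25*4^i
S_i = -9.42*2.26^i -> [-9.42, -21.29, -48.11, -108.74, -245.74]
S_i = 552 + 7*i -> [552, 559, 566, 573, 580]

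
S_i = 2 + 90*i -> [2, 92, 182, 272, 362]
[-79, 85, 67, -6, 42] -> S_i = Random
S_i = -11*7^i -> [-11, -77, -539, -3773, -26411]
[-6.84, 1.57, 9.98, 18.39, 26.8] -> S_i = -6.84 + 8.41*i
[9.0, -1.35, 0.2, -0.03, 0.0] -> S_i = 9.00*(-0.15)^i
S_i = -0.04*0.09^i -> [-0.04, -0.0, -0.0, -0.0, -0.0]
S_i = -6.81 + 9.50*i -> [-6.81, 2.69, 12.19, 21.69, 31.19]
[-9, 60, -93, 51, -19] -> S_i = Random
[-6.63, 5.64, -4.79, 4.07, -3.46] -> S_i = -6.63*(-0.85)^i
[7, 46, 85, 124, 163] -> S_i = 7 + 39*i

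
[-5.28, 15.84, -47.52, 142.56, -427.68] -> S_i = -5.28*(-3.00)^i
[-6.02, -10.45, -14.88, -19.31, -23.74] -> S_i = -6.02 + -4.43*i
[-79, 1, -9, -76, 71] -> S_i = Random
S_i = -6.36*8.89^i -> [-6.36, -56.54, -502.64, -4468.51, -39725.02]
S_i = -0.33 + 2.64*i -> [-0.33, 2.31, 4.95, 7.59, 10.23]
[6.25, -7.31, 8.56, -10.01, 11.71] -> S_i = 6.25*(-1.17)^i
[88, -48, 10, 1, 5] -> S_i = Random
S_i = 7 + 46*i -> [7, 53, 99, 145, 191]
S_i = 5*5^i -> [5, 25, 125, 625, 3125]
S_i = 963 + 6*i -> [963, 969, 975, 981, 987]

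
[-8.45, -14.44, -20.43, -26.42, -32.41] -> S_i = -8.45 + -5.99*i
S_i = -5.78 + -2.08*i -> [-5.78, -7.86, -9.94, -12.02, -14.1]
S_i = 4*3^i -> [4, 12, 36, 108, 324]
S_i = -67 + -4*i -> [-67, -71, -75, -79, -83]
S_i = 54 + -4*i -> [54, 50, 46, 42, 38]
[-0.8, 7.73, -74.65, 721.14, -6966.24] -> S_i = -0.80*(-9.66)^i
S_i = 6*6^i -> [6, 36, 216, 1296, 7776]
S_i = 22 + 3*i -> [22, 25, 28, 31, 34]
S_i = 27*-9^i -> [27, -243, 2187, -19683, 177147]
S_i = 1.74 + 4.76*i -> [1.74, 6.5, 11.26, 16.02, 20.78]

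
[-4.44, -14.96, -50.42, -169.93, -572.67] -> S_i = -4.44*3.37^i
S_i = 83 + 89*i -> [83, 172, 261, 350, 439]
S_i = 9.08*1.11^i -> [9.08, 10.08, 11.19, 12.42, 13.78]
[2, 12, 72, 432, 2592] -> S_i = 2*6^i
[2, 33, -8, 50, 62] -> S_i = Random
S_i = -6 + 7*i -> [-6, 1, 8, 15, 22]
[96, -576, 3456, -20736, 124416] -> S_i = 96*-6^i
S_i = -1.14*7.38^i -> [-1.14, -8.41, -62.09, -458.22, -3381.66]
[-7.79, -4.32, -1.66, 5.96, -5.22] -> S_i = Random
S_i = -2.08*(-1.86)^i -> [-2.08, 3.87, -7.2, 13.38, -24.9]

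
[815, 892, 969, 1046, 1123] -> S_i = 815 + 77*i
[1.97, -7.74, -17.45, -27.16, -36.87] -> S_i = 1.97 + -9.71*i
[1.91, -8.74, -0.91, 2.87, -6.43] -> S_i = Random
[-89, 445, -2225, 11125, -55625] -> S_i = -89*-5^i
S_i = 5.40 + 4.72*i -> [5.4, 10.12, 14.84, 19.56, 24.28]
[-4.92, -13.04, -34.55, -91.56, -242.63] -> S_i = -4.92*2.65^i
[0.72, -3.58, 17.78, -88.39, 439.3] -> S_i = 0.72*(-4.97)^i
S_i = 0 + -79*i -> [0, -79, -158, -237, -316]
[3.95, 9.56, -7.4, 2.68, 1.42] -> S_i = Random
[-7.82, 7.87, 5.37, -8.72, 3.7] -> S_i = Random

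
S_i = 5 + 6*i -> [5, 11, 17, 23, 29]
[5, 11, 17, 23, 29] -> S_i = 5 + 6*i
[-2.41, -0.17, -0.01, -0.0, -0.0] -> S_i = -2.41*0.07^i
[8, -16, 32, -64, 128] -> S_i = 8*-2^i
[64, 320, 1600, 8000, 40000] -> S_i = 64*5^i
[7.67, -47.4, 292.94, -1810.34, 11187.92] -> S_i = 7.67*(-6.18)^i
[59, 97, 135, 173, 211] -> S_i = 59 + 38*i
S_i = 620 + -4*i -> [620, 616, 612, 608, 604]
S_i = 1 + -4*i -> [1, -3, -7, -11, -15]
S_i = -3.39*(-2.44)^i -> [-3.39, 8.27, -20.18, 49.25, -120.16]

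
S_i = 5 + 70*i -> [5, 75, 145, 215, 285]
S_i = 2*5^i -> [2, 10, 50, 250, 1250]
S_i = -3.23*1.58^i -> [-3.23, -5.1, -8.06, -12.74, -20.13]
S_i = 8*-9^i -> [8, -72, 648, -5832, 52488]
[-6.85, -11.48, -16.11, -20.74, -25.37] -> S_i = -6.85 + -4.63*i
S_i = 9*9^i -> [9, 81, 729, 6561, 59049]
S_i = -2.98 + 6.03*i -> [-2.98, 3.05, 9.08, 15.11, 21.14]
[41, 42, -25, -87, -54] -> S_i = Random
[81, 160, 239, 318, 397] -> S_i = 81 + 79*i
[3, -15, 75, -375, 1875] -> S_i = 3*-5^i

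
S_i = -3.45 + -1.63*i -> [-3.45, -5.08, -6.71, -8.34, -9.97]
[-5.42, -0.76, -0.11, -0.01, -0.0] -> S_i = -5.42*0.14^i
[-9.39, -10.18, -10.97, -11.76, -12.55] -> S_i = -9.39 + -0.79*i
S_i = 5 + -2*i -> [5, 3, 1, -1, -3]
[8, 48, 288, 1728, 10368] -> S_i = 8*6^i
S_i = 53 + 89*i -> [53, 142, 231, 320, 409]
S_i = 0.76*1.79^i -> [0.76, 1.36, 2.44, 4.36, 7.8]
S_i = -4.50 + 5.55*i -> [-4.5, 1.05, 6.6, 12.15, 17.7]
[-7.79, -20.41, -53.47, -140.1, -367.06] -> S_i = -7.79*2.62^i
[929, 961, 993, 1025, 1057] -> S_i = 929 + 32*i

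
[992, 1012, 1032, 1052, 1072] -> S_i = 992 + 20*i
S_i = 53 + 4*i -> [53, 57, 61, 65, 69]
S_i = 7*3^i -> [7, 21, 63, 189, 567]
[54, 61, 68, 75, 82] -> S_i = 54 + 7*i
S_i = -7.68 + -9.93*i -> [-7.68, -17.61, -27.54, -37.47, -47.4]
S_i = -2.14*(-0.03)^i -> [-2.14, 0.06, -0.0, 0.0, -0.0]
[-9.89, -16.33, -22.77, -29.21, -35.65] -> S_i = -9.89 + -6.44*i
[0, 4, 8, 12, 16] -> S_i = 0 + 4*i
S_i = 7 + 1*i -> [7, 8, 9, 10, 11]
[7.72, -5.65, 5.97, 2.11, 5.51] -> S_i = Random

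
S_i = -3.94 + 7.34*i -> [-3.94, 3.4, 10.74, 18.08, 25.42]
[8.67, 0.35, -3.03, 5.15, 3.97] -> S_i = Random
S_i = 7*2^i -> [7, 14, 28, 56, 112]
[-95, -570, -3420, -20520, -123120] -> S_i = -95*6^i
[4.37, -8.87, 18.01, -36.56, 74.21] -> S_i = 4.37*(-2.03)^i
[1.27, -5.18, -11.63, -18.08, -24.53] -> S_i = 1.27 + -6.45*i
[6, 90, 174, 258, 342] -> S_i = 6 + 84*i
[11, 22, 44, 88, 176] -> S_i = 11*2^i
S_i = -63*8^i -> [-63, -504, -4032, -32256, -258048]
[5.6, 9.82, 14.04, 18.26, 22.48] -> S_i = 5.60 + 4.22*i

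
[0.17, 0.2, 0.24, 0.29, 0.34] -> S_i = 0.17*1.19^i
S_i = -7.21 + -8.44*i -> [-7.21, -15.65, -24.09, -32.53, -40.97]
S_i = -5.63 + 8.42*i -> [-5.63, 2.79, 11.21, 19.63, 28.05]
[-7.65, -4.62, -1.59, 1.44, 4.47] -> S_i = -7.65 + 3.03*i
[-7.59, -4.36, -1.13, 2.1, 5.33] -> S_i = -7.59 + 3.23*i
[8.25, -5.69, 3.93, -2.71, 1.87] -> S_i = 8.25*(-0.69)^i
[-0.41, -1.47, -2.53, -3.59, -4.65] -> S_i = -0.41 + -1.06*i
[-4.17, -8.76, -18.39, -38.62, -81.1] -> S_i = -4.17*2.10^i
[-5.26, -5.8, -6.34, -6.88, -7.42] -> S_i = -5.26 + -0.54*i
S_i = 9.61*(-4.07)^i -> [9.61, -39.11, 159.19, -647.9, 2636.94]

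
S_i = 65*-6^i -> [65, -390, 2340, -14040, 84240]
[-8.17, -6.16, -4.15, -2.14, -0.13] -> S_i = -8.17 + 2.01*i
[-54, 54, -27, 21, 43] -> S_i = Random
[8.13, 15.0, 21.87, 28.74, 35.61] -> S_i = 8.13 + 6.87*i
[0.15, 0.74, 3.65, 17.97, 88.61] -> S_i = 0.15*4.93^i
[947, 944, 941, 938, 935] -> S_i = 947 + -3*i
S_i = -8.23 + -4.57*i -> [-8.23, -12.8, -17.37, -21.94, -26.51]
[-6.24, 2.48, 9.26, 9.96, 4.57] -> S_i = Random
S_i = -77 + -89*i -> [-77, -166, -255, -344, -433]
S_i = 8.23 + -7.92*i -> [8.23, 0.31, -7.61, -15.53, -23.45]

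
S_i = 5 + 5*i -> [5, 10, 15, 20, 25]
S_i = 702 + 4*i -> [702, 706, 710, 714, 718]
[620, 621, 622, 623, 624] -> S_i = 620 + 1*i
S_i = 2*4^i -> [2, 8, 32, 128, 512]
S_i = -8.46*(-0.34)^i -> [-8.46, 2.88, -0.98, 0.33, -0.11]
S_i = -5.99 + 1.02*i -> [-5.99, -4.97, -3.95, -2.93, -1.91]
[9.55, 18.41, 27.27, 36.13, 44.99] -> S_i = 9.55 + 8.86*i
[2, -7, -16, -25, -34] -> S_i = 2 + -9*i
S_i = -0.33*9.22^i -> [-0.33, -3.04, -28.05, -258.65, -2384.72]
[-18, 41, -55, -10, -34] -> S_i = Random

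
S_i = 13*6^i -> [13, 78, 468, 2808, 16848]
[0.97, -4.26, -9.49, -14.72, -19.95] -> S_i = 0.97 + -5.23*i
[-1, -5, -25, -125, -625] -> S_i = -1*5^i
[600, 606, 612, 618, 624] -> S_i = 600 + 6*i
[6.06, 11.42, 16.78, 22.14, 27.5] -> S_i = 6.06 + 5.36*i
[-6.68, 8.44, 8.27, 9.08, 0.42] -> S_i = Random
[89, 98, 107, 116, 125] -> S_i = 89 + 9*i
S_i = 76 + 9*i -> [76, 85, 94, 103, 112]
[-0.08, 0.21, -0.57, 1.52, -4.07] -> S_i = -0.08*(-2.67)^i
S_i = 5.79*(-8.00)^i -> [5.79, -46.32, 370.56, -2964.48, 23715.84]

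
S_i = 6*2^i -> [6, 12, 24, 48, 96]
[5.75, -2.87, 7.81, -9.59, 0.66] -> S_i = Random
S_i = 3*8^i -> [3, 24, 192, 1536, 12288]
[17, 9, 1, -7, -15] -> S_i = 17 + -8*i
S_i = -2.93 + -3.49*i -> [-2.93, -6.42, -9.91, -13.4, -16.89]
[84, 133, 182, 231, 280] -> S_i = 84 + 49*i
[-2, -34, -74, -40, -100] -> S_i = Random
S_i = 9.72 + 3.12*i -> [9.72, 12.84, 15.96, 19.08, 22.2]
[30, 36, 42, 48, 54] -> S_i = 30 + 6*i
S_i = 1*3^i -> [1, 3, 9, 27, 81]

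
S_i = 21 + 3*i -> [21, 24, 27, 30, 33]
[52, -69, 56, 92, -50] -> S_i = Random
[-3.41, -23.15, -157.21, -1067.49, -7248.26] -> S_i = -3.41*6.79^i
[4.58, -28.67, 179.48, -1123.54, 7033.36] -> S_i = 4.58*(-6.26)^i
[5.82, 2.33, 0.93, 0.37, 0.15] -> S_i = 5.82*0.40^i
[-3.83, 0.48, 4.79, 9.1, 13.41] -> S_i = -3.83 + 4.31*i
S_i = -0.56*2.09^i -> [-0.56, -1.17, -2.45, -5.11, -10.68]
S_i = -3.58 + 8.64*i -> [-3.58, 5.06, 13.7, 22.34, 30.98]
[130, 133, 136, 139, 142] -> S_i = 130 + 3*i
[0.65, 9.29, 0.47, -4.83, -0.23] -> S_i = Random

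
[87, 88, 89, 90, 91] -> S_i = 87 + 1*i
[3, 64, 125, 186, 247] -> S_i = 3 + 61*i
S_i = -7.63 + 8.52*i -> [-7.63, 0.89, 9.41, 17.93, 26.45]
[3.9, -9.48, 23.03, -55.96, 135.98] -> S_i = 3.90*(-2.43)^i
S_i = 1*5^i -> [1, 5, 25, 125, 625]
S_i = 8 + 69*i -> [8, 77, 146, 215, 284]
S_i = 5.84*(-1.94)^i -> [5.84, -11.33, 21.98, -42.64, 82.72]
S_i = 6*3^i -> [6, 18, 54, 162, 486]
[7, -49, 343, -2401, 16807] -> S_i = 7*-7^i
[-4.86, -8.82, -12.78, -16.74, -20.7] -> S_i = -4.86 + -3.96*i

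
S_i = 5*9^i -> [5, 45, 405, 3645, 32805]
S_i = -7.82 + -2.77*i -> [-7.82, -10.59, -13.36, -16.13, -18.9]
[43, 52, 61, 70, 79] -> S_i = 43 + 9*i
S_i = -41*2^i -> [-41, -82, -164, -328, -656]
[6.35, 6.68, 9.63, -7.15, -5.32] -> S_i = Random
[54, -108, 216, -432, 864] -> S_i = 54*-2^i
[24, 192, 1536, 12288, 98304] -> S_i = 24*8^i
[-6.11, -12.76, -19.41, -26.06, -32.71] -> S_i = -6.11 + -6.65*i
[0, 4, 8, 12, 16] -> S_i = 0 + 4*i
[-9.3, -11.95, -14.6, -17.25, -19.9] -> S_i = -9.30 + -2.65*i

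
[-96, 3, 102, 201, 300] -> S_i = -96 + 99*i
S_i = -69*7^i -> [-69, -483, -3381, -23667, -165669]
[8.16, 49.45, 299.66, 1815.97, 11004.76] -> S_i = 8.16*6.06^i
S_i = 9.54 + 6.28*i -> [9.54, 15.82, 22.1, 28.38, 34.66]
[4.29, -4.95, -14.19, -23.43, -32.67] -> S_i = 4.29 + -9.24*i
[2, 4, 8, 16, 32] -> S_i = 2*2^i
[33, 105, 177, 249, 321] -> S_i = 33 + 72*i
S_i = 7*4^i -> [7, 28, 112, 448, 1792]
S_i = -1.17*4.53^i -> [-1.17, -5.3, -24.01, -108.76, -492.7]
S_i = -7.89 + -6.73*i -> [-7.89, -14.62, -21.35, -28.08, -34.81]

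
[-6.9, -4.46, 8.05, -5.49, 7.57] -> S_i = Random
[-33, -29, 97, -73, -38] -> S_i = Random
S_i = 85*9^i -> [85, 765, 6885, 61965, 557685]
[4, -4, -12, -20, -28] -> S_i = 4 + -8*i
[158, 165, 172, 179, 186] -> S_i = 158 + 7*i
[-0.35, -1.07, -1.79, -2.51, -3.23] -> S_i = -0.35 + -0.72*i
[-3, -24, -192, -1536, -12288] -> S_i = -3*8^i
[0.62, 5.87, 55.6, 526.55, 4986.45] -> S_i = 0.62*9.47^i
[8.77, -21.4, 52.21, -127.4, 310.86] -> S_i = 8.77*(-2.44)^i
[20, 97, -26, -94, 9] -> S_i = Random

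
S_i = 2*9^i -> [2, 18, 162, 1458, 13122]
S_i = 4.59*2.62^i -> [4.59, 12.03, 31.51, 82.55, 216.28]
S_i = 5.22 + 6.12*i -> [5.22, 11.34, 17.46, 23.58, 29.7]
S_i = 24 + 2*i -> [24, 26, 28, 30, 32]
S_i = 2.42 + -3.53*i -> [2.42, -1.11, -4.64, -8.17, -11.7]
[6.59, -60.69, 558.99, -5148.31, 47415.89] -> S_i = 6.59*(-9.21)^i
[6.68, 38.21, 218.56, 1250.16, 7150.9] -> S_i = 6.68*5.72^i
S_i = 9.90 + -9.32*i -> [9.9, 0.58, -8.74, -18.06, -27.38]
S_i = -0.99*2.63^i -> [-0.99, -2.6, -6.85, -18.01, -47.37]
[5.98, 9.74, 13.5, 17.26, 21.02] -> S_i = 5.98 + 3.76*i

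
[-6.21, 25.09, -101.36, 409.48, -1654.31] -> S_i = -6.21*(-4.04)^i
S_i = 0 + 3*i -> [0, 3, 6, 9, 12]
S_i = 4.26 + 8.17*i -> [4.26, 12.43, 20.6, 28.77, 36.94]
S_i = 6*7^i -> [6, 42, 294, 2058, 14406]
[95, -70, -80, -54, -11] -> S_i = Random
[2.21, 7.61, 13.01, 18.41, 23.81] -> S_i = 2.21 + 5.40*i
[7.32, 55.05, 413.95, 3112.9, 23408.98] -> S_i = 7.32*7.52^i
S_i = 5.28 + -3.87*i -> [5.28, 1.41, -2.46, -6.33, -10.2]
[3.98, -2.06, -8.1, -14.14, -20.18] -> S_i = 3.98 + -6.04*i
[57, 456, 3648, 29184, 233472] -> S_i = 57*8^i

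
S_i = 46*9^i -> [46, 414, 3726, 33534, 301806]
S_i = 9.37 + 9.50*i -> [9.37, 18.87, 28.37, 37.87, 47.37]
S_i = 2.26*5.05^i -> [2.26, 11.41, 57.64, 291.06, 1469.85]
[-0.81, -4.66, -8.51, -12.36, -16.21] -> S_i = -0.81 + -3.85*i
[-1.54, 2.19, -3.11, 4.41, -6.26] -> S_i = -1.54*(-1.42)^i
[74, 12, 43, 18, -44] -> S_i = Random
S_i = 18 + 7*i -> [18, 25, 32, 39, 46]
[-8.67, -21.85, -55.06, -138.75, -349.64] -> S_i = -8.67*2.52^i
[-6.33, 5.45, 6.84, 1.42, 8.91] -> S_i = Random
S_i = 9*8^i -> [9, 72, 576, 4608, 36864]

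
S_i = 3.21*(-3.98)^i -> [3.21, -12.78, 50.85, -202.37, 805.45]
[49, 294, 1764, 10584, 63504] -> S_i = 49*6^i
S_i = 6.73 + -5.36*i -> [6.73, 1.37, -3.99, -9.35, -14.71]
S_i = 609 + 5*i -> [609, 614, 619, 624, 629]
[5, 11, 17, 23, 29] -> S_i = 5 + 6*i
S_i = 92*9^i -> [92, 828, 7452, 67068, 603612]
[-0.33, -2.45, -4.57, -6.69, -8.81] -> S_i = -0.33 + -2.12*i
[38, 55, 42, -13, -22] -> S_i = Random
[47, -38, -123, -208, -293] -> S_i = 47 + -85*i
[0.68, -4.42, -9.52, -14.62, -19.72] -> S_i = 0.68 + -5.10*i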